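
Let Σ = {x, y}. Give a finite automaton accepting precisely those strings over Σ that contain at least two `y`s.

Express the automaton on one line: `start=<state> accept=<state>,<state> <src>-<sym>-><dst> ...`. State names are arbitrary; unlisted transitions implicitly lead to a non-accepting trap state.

start=s0 accept=s2,s3 s0-x->s0 s0-y->s1 s1-x->s1 s1-y->s2 s2-x->s2 s2-y->s3 s3-x->s3 s3-y->s3

Count `y`s, saturating at 3: states s0 through s2 mean 0 through 2 `y`s seen; s3 means more than 2. Each `y` increments (capped at s3); other symbols loop. Accept from {s2, s3}.
A 4-state machine:
        x   y  
>  s0   s0  s1 
   s1   s1  s2 
 * s2   s2  s3 
 * s3   s3  s3 
(> = start, * = accepting)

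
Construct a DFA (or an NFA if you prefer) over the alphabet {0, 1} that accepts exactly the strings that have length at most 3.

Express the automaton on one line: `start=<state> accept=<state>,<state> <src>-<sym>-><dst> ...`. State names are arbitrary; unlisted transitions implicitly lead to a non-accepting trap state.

Count input length up to 4: every symbol moves from q0 toward q4, which means 'more than 3' and absorbs. Accept from {q0, q1, q2, q3}.
        0   1  
>* q0   q1  q1 
 * q1   q2  q2 
 * q2   q3  q3 
 * q3   q4  q4 
   q4   q4  q4 
(> = start, * = accepting)

start=q0 accept=q0,q1,q2,q3 q0-0->q1 q0-1->q1 q1-0->q2 q1-1->q2 q2-0->q3 q2-1->q3 q3-0->q4 q3-1->q4 q4-0->q4 q4-1->q4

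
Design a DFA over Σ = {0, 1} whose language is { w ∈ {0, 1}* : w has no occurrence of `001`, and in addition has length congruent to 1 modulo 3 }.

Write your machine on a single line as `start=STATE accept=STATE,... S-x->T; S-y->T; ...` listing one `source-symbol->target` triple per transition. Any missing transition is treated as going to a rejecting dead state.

start=A; accept=B,C,J; A-0->B; A-1->C; B-0->D; B-1->E; C-0->F; C-1->E; D-0->G; D-1->H; E-0->I; E-1->A; F-0->G; F-1->A; G-0->J; G-1->K; H-0->K; H-1->K; I-0->J; I-1->C; J-0->D; J-1->L; K-0->L; K-1->L; L-0->H; L-1->H

Run two small machines in parallel and take their product. One (4 states) tracks partial matches of the forbidden pattern `001`; the other (3 states) tracks the input length modulo 3. Each combined state is a pair, one component from each; accept when both components accept.
12 states suffice.
       0  1 
>  A   B  C 
 * B   D  E 
 * C   F  E 
   D   G  H 
   E   I  A 
   F   G  A 
   G   J  K 
   H   K  K 
   I   J  C 
 * J   D  L 
   K   L  L 
   L   H  H 
(> = start, * = accepting)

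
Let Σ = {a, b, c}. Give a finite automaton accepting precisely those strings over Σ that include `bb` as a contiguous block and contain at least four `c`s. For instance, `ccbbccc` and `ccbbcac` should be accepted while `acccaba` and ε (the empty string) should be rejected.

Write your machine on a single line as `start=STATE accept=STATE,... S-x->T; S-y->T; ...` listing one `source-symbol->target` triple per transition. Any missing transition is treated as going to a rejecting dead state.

start=q0; accept=q15,q17; q0-a->q0; q0-b->q1; q0-c->q2; q1-a->q0; q1-b->q3; q1-c->q2; q2-a->q2; q2-b->q4; q2-c->q5; q3-a->q3; q3-b->q3; q3-c->q6; q4-a->q2; q4-b->q6; q4-c->q5; q5-a->q5; q5-b->q7; q5-c->q8; q6-a->q6; q6-b->q6; q6-c->q9; q7-a->q5; q7-b->q9; q7-c->q8; q8-a->q8; q8-b->q10; q8-c->q11; q9-a->q9; q9-b->q9; q9-c->q12; q10-a->q8; q10-b->q12; q10-c->q11; q11-a->q11; q11-b->q13; q11-c->q14; q12-a->q12; q12-b->q12; q12-c->q15; q13-a->q11; q13-b->q15; q13-c->q14; q14-a->q14; q14-b->q16; q14-c->q14; q15-a->q15; q15-b->q15; q15-c->q17; q16-a->q14; q16-b->q17; q16-c->q14; q17-a->q17; q17-b->q17; q17-c->q17

Handle the two conditions separately and then intersect. The first has 3 states tracking whether and how much of `bb` has been seen; the second has 6 states tracking the count of `c`s, saturating at 5. A product state is a pair (one from each), accepting exactly when both do.
An 18-state machine:
          a    b    c  
>  q0     q0   q1   q2 
   q1     q0   q3   q2 
   q2     q2   q4   q5 
   q3     q3   q3   q6 
   q4     q2   q6   q5 
   q5     q5   q7   q8 
   q6     q6   q6   q9 
   q7     q5   q9   q8 
   q8     q8  q10  q11 
   q9     q9   q9  q12 
   q10    q8  q12  q11 
   q11   q11  q13  q14 
   q12   q12  q12  q15 
   q13   q11  q15  q14 
   q14   q14  q16  q14 
 * q15   q15  q15  q17 
   q16   q14  q17  q14 
 * q17   q17  q17  q17 
(> = start, * = accepting)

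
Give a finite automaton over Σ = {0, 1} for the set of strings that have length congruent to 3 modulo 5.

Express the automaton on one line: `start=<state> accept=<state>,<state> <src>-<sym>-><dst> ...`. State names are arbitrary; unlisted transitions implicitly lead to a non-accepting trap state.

start=A accept=D A-0->B A-1->B B-0->C B-1->C C-0->D C-1->D D-0->E D-1->E E-0->A E-1->A

Only the length mod 5 matters, so use a 5-cycle: from any state, every input symbol moves to the next state, wrapping E back to A. Mark D accepting.
5 states suffice.
       0  1 
>  A   B  B 
   B   C  C 
   C   D  D 
 * D   E  E 
   E   A  A 
(> = start, * = accepting)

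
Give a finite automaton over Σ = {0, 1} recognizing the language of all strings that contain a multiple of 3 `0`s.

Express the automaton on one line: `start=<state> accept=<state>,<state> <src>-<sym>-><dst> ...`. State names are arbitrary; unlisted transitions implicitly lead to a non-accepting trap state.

The only thing that matters is how many `0`s have appeared, reduced mod 3. Use one state per residue: q0 for 0, …, q2 for 2. Reading `0` moves to the next residue; anything else stays put. q0 is accepting.
3 states suffice.
        0   1  
>* q0   q1  q0 
   q1   q2  q1 
   q2   q0  q2 
(> = start, * = accepting)

start=q0 accept=q0 q0-0->q1 q0-1->q0 q1-0->q2 q1-1->q1 q2-0->q0 q2-1->q2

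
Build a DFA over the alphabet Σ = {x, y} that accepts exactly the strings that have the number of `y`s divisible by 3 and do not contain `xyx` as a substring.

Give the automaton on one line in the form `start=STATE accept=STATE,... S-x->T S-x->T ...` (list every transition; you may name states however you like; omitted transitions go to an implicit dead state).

start=S0 accept=S0,S1,S9 S0-x->S1 S0-y->S2 S1-x->S1 S1-y->S3 S2-x->S4 S2-y->S5 S3-x->S6 S3-y->S5 S4-x->S4 S4-y->S7 S5-x->S8 S5-y->S0 S6-x->S6 S6-y->S6 S7-x->S6 S7-y->S0 S8-x->S8 S8-y->S9 S9-x->S6 S9-y->S2

Handle the two conditions separately and then intersect. The first has 3 states tracking the count of `y`s modulo 3; the second has 4 states tracking partial matches of the forbidden pattern `xyx`. A product state is a pair (one from each), accepting exactly when both do. Minimizing collapses redundant product states.
A 10-state machine:
        x   y  
>* S0   S1  S2 
 * S1   S1  S3 
   S2   S4  S5 
   S3   S6  S5 
   S4   S4  S7 
   S5   S8  S0 
   S6   S6  S6 
   S7   S6  S0 
   S8   S8  S9 
 * S9   S6  S2 
(> = start, * = accepting)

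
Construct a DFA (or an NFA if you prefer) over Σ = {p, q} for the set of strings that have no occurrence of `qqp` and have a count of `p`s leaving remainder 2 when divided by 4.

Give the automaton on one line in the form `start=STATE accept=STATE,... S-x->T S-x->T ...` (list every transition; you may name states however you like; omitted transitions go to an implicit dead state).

start=A accept=D,H,J A-p->B A-q->C B-p->D B-q->E C-p->B C-q->F D-p->G D-q->H E-p->D E-q->F F-p->F F-q->F G-p->A G-q->I H-p->G H-q->J I-p->A I-q->F J-p->F J-q->J

Run two small machines in parallel and take their product. The first has 4 states tracking partial matches of the forbidden pattern `qqp`; the second has 4 states tracking the count of `p`s modulo 4. A product state is a pair (one from each), accepting exactly when both do. Equivalent product states are then merged.
A 10-state machine:
       p  q 
>  A   B  C 
   B   D  E 
   C   B  F 
 * D   G  H 
   E   D  F 
   F   F  F 
   G   A  I 
 * H   G  J 
   I   A  F 
 * J   F  J 
(> = start, * = accepting)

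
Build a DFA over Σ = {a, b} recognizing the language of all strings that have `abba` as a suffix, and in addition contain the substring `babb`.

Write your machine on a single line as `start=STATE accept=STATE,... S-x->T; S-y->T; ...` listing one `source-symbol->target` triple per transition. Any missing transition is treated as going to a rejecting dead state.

start=s0; accept=s5; s0-a->s0; s0-b->s1; s1-a->s2; s1-b->s1; s2-a->s0; s2-b->s3; s3-a->s2; s3-b->s4; s4-a->s5; s4-b->s6; s5-a->s7; s5-b->s8; s6-a->s7; s6-b->s6; s7-a->s7; s7-b->s8; s8-a->s7; s8-b->s4

Handle the two conditions separately and then intersect. The first has 5 states tracking how much of the suffix `abba` has currently been matched; the second has 5 states tracking whether and how much of `babb` has been seen. A product state is a pair (one from each), accepting exactly when both do. Minimizing collapses redundant product states.
With 9 states:
        a   b  
>  s0   s0  s1 
   s1   s2  s1 
   s2   s0  s3 
   s3   s2  s4 
   s4   s5  s6 
 * s5   s7  s8 
   s6   s7  s6 
   s7   s7  s8 
   s8   s7  s4 
(> = start, * = accepting)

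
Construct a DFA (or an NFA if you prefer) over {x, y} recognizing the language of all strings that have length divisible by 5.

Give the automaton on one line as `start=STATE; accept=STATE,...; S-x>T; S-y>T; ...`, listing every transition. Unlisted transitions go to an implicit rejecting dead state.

Count input length modulo 5: every symbol advances one step around the cycle S0 → S1 → S2 → S3 → S4 → S0. Accept at S0.
A 5-state machine:
        x   y  
>* S0   S1  S1 
   S1   S2  S2 
   S2   S3  S3 
   S3   S4  S4 
   S4   S0  S0 
(> = start, * = accepting)

start=S0; accept=S0; S0-x>S1; S0-y>S1; S1-x>S2; S1-y>S2; S2-x>S3; S2-y>S3; S3-x>S4; S3-y>S4; S4-x>S0; S4-y>S0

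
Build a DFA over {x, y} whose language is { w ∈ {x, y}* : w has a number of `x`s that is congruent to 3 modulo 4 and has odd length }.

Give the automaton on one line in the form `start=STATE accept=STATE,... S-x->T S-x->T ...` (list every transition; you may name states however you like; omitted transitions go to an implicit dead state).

Build one automaton per condition and run them in lockstep. One (4 states) tracks the count of `x`s modulo 4; the other (2 states) tracks the input length modulo 2. Each combined state is a pair, one component from each; accept when both components accept.
        x   y  
>  q0   q1  q2 
   q1   q3  q4 
   q2   q4  q0 
   q3   q5  q6 
   q4   q6  q1 
 * q5   q0  q7 
   q6   q7  q3 
   q7   q2  q5 
(> = start, * = accepting)

start=q0 accept=q5 q0-x->q1 q0-y->q2 q1-x->q3 q1-y->q4 q2-x->q4 q2-y->q0 q3-x->q5 q3-y->q6 q4-x->q6 q4-y->q1 q5-x->q0 q5-y->q7 q6-x->q7 q6-y->q3 q7-x->q2 q7-y->q5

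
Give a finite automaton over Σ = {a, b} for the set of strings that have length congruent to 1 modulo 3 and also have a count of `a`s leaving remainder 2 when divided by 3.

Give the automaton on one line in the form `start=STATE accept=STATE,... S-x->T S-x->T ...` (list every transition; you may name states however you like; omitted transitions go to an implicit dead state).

start=S0 accept=S8 S0-a->S1 S0-b->S2 S1-a->S3 S1-b->S4 S2-a->S4 S2-b->S5 S3-a->S0 S3-b->S6 S4-a->S6 S4-b->S7 S5-a->S7 S5-b->S0 S6-a->S2 S6-b->S8 S7-a->S8 S7-b->S1 S8-a->S5 S8-b->S3

Run two small machines in parallel and take their product. One (3 states) tracks the input length modulo 3; the other (3 states) tracks the count of `a`s modulo 3. Each combined state is a pair, one component from each; accept when both components accept.
        a   b  
>  S0   S1  S2 
   S1   S3  S4 
   S2   S4  S5 
   S3   S0  S6 
   S4   S6  S7 
   S5   S7  S0 
   S6   S2  S8 
   S7   S8  S1 
 * S8   S5  S3 
(> = start, * = accepting)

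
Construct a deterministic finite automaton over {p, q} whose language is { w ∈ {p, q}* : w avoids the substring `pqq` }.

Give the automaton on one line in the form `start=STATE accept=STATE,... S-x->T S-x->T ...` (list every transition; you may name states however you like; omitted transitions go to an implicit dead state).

start=s0 accept=s0,s1,s2 s0-p->s1 s0-q->s0 s1-p->s1 s1-q->s2 s2-p->s1 s2-q->s3 s3-p->s3 s3-q->s3

This is the complement of 'contains `pqq`'. Use the same substring-matching states — s0 through s3 holding how much of `pqq` has just been matched — but flip the accepting set: everything except the trap s3 accepts.
With 4 states:
        p   q  
>* s0   s1  s0 
 * s1   s1  s2 
 * s2   s1  s3 
   s3   s3  s3 
(> = start, * = accepting)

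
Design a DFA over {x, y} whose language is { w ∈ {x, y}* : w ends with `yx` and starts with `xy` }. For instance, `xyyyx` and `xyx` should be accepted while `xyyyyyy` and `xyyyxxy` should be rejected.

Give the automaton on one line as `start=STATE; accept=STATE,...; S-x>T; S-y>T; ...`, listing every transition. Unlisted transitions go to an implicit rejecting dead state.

start=s0; accept=s6; s0-x>s1; s0-y>s2; s1-x>s3; s1-y>s4; s2-x>s5; s2-y>s2; s3-x>s3; s3-y>s2; s4-x>s6; s4-y>s4; s5-x>s3; s5-y>s2; s6-x>s7; s6-y>s4; s7-x>s7; s7-y>s4

Build one automaton per condition and run them in lockstep. One (3 states) tracks how much of the suffix `yx` has currently been matched; the other (4 states) tracks whether the input so far still matches the prefix `xy`. Each combined state is a pair, one component from each; accept when both components accept.
An 8-state machine:
        x   y  
>  s0   s1  s2 
   s1   s3  s4 
   s2   s5  s2 
   s3   s3  s2 
   s4   s6  s4 
   s5   s3  s2 
 * s6   s7  s4 
   s7   s7  s4 
(> = start, * = accepting)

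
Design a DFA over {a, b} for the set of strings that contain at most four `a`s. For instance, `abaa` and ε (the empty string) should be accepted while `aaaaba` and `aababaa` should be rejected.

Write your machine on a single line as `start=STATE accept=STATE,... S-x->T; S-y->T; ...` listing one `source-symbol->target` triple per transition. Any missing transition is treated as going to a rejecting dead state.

start=q0; accept=q0,q1,q2,q3,q4; q0-a->q1; q0-b->q0; q1-a->q2; q1-b->q1; q2-a->q3; q2-b->q2; q3-a->q4; q3-b->q3; q4-a->q5; q4-b->q4; q5-a->q5; q5-b->q5

Only the number of `a`s matters, and only up to 5. Make a chain q0 → q1 → q2 → q3 → q4 → q5 advanced by each `a` (with q5 absorbing); every other symbol self-loops. The accepting set is {q0, q1, q2, q3, q4}.
With 6 states:
        a   b  
>* q0   q1  q0 
 * q1   q2  q1 
 * q2   q3  q2 
 * q3   q4  q3 
 * q4   q5  q4 
   q5   q5  q5 
(> = start, * = accepting)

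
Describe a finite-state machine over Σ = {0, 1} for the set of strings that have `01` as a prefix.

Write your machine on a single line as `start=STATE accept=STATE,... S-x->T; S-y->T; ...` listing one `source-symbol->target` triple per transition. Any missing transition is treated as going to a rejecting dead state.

start=s0; accept=s2; s0-0->s1; s0-1->s3; s1-0->s3; s1-1->s2; s2-0->s2; s2-1->s2; s3-0->s3; s3-1->s3

Check the first 2 symbols one by one: s0 through s1 record how many have matched `01` so far; any wrong symbol goes to the dead state s3. After all 2 match we enter the accepting sink s2.
        0   1  
>  s0   s1  s3 
   s1   s3  s2 
 * s2   s2  s2 
   s3   s3  s3 
(> = start, * = accepting)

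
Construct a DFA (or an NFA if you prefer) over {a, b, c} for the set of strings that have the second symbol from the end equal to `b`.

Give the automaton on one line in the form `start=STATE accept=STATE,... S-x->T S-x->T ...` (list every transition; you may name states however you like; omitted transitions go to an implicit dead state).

start=q0 accept=q7,q8,q9 q0-a->q1 q0-b->q2 q0-c->q3 q1-a->q4 q1-b->q5 q1-c->q6 q2-a->q7 q2-b->q8 q2-c->q9 q3-a->q10 q3-b->q11 q3-c->q12 q4-a->q4 q4-b->q5 q4-c->q6 q5-a->q7 q5-b->q8 q5-c->q9 q6-a->q10 q6-b->q11 q6-c->q12 q7-a->q4 q7-b->q5 q7-c->q6 q8-a->q7 q8-b->q8 q8-c->q9 q9-a->q10 q9-b->q11 q9-c->q12 q10-a->q4 q10-b->q5 q10-c->q6 q11-a->q7 q11-b->q8 q11-c->q9 q12-a->q10 q12-b->q11 q12-c->q12

Because acceptance depends on a position counted from the end, the machine has to buffer the most recent 2 symbols. Make each state the string of the last up-to-2 symbols read; on input `x` shift the window left and append `x`. Accept when the buffered window has length 2 and begins with `b`.
With 13 states:
          a    b    c  
>  q0     q1   q2   q3 
   q1     q4   q5   q6 
   q2     q7   q8   q9 
   q3    q10  q11  q12 
   q4     q4   q5   q6 
   q5     q7   q8   q9 
   q6    q10  q11  q12 
 * q7     q4   q5   q6 
 * q8     q7   q8   q9 
 * q9    q10  q11  q12 
   q10    q4   q5   q6 
   q11    q7   q8   q9 
   q12   q10  q11  q12 
(> = start, * = accepting)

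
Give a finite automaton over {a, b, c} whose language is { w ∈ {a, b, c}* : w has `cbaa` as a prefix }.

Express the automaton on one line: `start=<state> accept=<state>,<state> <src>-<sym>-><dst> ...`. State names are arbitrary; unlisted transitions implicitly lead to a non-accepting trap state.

start=q0 accept=q4 q0-a->q5 q0-b->q5 q0-c->q1 q1-a->q5 q1-b->q2 q1-c->q5 q2-a->q3 q2-b->q5 q2-c->q5 q3-a->q4 q3-b->q5 q3-c->q5 q4-a->q4 q4-b->q4 q4-c->q4 q5-a->q5 q5-b->q5 q5-c->q5

Check the first 4 symbols one by one: q0 through q3 record how many have matched `cbaa` so far; any wrong symbol goes to the dead state q5. After all 4 match we enter the accepting sink q4.
6 states suffice.
        a   b   c  
>  q0   q5  q5  q1 
   q1   q5  q2  q5 
   q2   q3  q5  q5 
   q3   q4  q5  q5 
 * q4   q4  q4  q4 
   q5   q5  q5  q5 
(> = start, * = accepting)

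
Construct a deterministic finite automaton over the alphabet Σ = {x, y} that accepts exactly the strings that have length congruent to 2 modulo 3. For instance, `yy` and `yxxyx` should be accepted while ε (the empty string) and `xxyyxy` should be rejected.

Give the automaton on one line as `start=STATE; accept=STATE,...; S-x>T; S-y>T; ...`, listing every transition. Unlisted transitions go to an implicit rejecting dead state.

start=A; accept=C; A-x>B; A-y>B; B-x>C; B-y>C; C-x>A; C-y>A

Only the length mod 3 matters, so use a 3-cycle: from any state, every input symbol moves to the next state, wrapping C back to A. Mark C accepting.
3 states suffice.
       x  y 
>  A   B  B 
   B   C  C 
 * C   A  A 
(> = start, * = accepting)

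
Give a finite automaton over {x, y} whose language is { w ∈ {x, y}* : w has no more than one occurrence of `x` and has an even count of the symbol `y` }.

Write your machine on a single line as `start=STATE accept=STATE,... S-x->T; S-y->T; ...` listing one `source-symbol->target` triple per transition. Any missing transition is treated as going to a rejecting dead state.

Run two small machines in parallel and take their product. The first has 3 states tracking the count of `x`s, saturating at 2; the second has 2 states tracking the count of `y`s modulo 2. A product state is a pair (one from each), accepting exactly when both do. Minimizing collapses redundant product states.
5 states suffice.
        x   y  
>* q0   q1  q2 
 * q1   q3  q4 
   q2   q4  q0 
   q3   q3  q3 
   q4   q3  q1 
(> = start, * = accepting)

start=q0; accept=q0,q1; q0-x->q1; q0-y->q2; q1-x->q3; q1-y->q4; q2-x->q4; q2-y->q0; q3-x->q3; q3-y->q3; q4-x->q3; q4-y->q1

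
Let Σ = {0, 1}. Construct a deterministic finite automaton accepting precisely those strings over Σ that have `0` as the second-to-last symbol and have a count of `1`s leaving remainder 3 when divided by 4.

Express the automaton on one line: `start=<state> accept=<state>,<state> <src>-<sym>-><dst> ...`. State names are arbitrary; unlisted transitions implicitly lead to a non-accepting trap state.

Run two small machines in parallel and take their product. The first has 7 states tracking the last 2 symbols read; the second has 4 states tracking the count of `1`s modulo 4. A product state is a pair (one from each), accepting exactly when both do. After merging equivalent states the machine shrinks.
An 8-state machine:
       0  1 
>  A   A  B 
   B   B  C 
   C   D  E 
   D   D  F 
   E   G  A 
 * F   G  A 
   G   H  A 
 * H   H  A 
(> = start, * = accepting)

start=A accept=F,H A-0->A A-1->B B-0->B B-1->C C-0->D C-1->E D-0->D D-1->F E-0->G E-1->A F-0->G F-1->A G-0->H G-1->A H-0->H H-1->A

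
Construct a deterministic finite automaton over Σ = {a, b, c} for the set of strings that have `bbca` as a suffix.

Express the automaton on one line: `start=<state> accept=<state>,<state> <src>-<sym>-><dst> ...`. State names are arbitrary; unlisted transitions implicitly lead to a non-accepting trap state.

Let each state record the length of the longest suffix of the input read so far that is also a prefix of `bbca`. q1 means the last symbol is `b`; q2 means the last 2 symbols are `bb`; q3 means the last 3 symbols are `bbc`; q4 means the last 4 symbols are `bbca`. Accept only at q4, where the string currently ends in `bbca`.
A 5-state machine:
        a   b   c  
>  q0   q0  q1  q0 
   q1   q0  q2  q0 
   q2   q0  q2  q3 
   q3   q4  q1  q0 
 * q4   q0  q1  q0 
(> = start, * = accepting)

start=q0 accept=q4 q0-a->q0 q0-b->q1 q0-c->q0 q1-a->q0 q1-b->q2 q1-c->q0 q2-a->q0 q2-b->q2 q2-c->q3 q3-a->q4 q3-b->q1 q3-c->q0 q4-a->q0 q4-b->q1 q4-c->q0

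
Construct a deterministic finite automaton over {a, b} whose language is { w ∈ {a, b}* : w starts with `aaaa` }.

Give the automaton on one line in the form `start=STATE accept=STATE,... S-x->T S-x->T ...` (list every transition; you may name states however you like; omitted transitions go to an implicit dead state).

Walk along `aaaa` while the input agrees: from S0 take `a` to S1, and so on. Any deviation drops to the rejecting sink S5. Once S4 is reached the prefix is confirmed and every continuation is accepted.
With 6 states:
        a   b  
>  S0   S1  S5 
   S1   S2  S5 
   S2   S3  S5 
   S3   S4  S5 
 * S4   S4  S4 
   S5   S5  S5 
(> = start, * = accepting)

start=S0 accept=S4 S0-a->S1 S0-b->S5 S1-a->S2 S1-b->S5 S2-a->S3 S2-b->S5 S3-a->S4 S3-b->S5 S4-a->S4 S4-b->S4 S5-a->S5 S5-b->S5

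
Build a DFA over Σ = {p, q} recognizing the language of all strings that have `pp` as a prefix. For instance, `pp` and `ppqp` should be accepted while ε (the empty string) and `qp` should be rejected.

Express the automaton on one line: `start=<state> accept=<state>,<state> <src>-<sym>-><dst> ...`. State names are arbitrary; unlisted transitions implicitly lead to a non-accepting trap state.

start=A accept=C A-p->B A-q->D B-p->C B-q->D C-p->C C-q->C D-p->D D-q->D

Walk along `pp` while the input agrees: from A take `p` to B, and so on. Any deviation drops to the rejecting sink D. Once C is reached the prefix is confirmed and every continuation is accepted.
       p  q 
>  A   B  D 
   B   C  D 
 * C   C  C 
   D   D  D 
(> = start, * = accepting)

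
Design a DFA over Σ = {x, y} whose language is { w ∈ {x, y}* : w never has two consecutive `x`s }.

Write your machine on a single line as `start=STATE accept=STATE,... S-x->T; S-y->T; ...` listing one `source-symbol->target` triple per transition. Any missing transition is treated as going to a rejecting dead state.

start=q0; accept=q0,q1; q0-x->q1; q0-y->q0; q1-x->q2; q1-y->q0; q2-x->q2; q2-y->q2

Track partial matches of the forbidden pattern `xx`. State q2 is a dead state reached once `xx` has occurred; every other state accepts. q0 means no part of `xx` is currently matched.
With 3 states:
        x   y  
>* q0   q1  q0 
 * q1   q2  q0 
   q2   q2  q2 
(> = start, * = accepting)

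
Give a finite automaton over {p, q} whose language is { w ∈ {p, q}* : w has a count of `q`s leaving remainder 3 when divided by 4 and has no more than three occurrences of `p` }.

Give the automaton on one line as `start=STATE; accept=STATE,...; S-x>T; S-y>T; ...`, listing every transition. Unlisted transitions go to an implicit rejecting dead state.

start=A; accept=J,N,P,Q; A-p>B; A-q>C; B-p>D; B-q>E; C-p>E; C-q>F; D-p>G; D-q>H; E-p>H; E-q>I; F-p>I; F-q>J; G-p>K; G-q>L; H-p>L; H-q>M; I-p>M; I-q>N; J-p>N; J-q>A; K-p>K; K-q>K; L-p>K; L-q>O; M-p>O; M-q>P; N-p>P; N-q>B; O-p>K; O-q>Q; P-p>Q; P-q>D; Q-p>K; Q-q>G

Run two small machines in parallel and take their product. The first has 4 states tracking the count of `q`s modulo 4; the second has 5 states tracking the count of `p`s, saturating at 4. A product state is a pair (one from each), accepting exactly when both do. Equivalent product states are then merged.
A 17-state machine:
       p  q 
>  A   B  C 
   B   D  E 
   C   E  F 
   D   G  H 
   E   H  I 
   F   I  J 
   G   K  L 
   H   L  M 
   I   M  N 
 * J   N  A 
   K   K  K 
   L   K  O 
   M   O  P 
 * N   P  B 
   O   K  Q 
 * P   Q  D 
 * Q   K  G 
(> = start, * = accepting)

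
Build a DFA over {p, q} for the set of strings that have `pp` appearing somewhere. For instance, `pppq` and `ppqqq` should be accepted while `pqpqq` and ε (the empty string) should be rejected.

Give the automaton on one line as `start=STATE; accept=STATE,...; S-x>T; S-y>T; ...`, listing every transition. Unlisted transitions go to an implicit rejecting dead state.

start=A; accept=C; A-p>B; A-q>A; B-p>C; B-q>A; C-p>C; C-q>C

Track how much of `pp` has been matched so far: state A is no progress, C is the absorbing accept state reached once `pp` has occurred. Intermediate states record partial matches; on a mismatch, fall back to the longest reusable overlap.
A 3-state machine:
       p  q 
>  A   B  A 
   B   C  A 
 * C   C  C 
(> = start, * = accepting)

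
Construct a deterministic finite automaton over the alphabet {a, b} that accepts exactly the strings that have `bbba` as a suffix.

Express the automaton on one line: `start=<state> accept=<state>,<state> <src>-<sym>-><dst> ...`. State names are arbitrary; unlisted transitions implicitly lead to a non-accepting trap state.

start=S0 accept=S4 S0-a->S0 S0-b->S1 S1-a->S0 S1-b->S2 S2-a->S0 S2-b->S3 S3-a->S4 S3-b->S3 S4-a->S0 S4-b->S1

Remember how much of `bbba` the current input suffix matches. State S0 means no match yet; S1 means the last symbol is `b`; S2 means the last 2 symbols are `bb`; S3 means the last 3 symbols are `bbb`; S4 means the last 4 symbols are `bbba`. Only S4 accepts. On a mismatch, fall back to the longest proper suffix that is still a prefix of `bbba`.
A 5-state machine:
        a   b  
>  S0   S0  S1 
   S1   S0  S2 
   S2   S0  S3 
   S3   S4  S3 
 * S4   S0  S1 
(> = start, * = accepting)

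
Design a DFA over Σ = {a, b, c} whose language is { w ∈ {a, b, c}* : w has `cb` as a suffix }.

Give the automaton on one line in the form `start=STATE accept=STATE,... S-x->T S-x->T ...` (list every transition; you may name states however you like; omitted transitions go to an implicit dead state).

start=s0 accept=s2 s0-a->s0 s0-b->s0 s0-c->s1 s1-a->s0 s1-b->s2 s1-c->s1 s2-a->s0 s2-b->s0 s2-c->s1

Remember how much of `cb` the current input suffix matches. State s0 means no match yet; s1 means the last symbol is `c`; s2 means the last 2 symbols are `cb`. Only s2 accepts. On a mismatch, fall back to the longest proper suffix that is still a prefix of `cb`.
        a   b   c  
>  s0   s0  s0  s1 
   s1   s0  s2  s1 
 * s2   s0  s0  s1 
(> = start, * = accepting)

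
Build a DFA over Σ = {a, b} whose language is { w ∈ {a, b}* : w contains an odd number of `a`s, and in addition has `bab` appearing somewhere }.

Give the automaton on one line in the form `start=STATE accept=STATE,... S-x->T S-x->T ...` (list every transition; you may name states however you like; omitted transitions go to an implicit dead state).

start=S0 accept=S6 S0-a->S1 S0-b->S2 S1-a->S0 S1-b->S3 S2-a->S4 S2-b->S2 S3-a->S5 S3-b->S3 S4-a->S0 S4-b->S6 S5-a->S1 S5-b->S7 S6-a->S7 S6-b->S6 S7-a->S6 S7-b->S7

Build one automaton per condition and run them in lockstep. One (2 states) tracks the count of `a`s modulo 2; the other (4 states) tracks whether and how much of `bab` has been seen. Each combined state is a pair, one component from each; accept when both components accept.
        a   b  
>  S0   S1  S2 
   S1   S0  S3 
   S2   S4  S2 
   S3   S5  S3 
   S4   S0  S6 
   S5   S1  S7 
 * S6   S7  S6 
   S7   S6  S7 
(> = start, * = accepting)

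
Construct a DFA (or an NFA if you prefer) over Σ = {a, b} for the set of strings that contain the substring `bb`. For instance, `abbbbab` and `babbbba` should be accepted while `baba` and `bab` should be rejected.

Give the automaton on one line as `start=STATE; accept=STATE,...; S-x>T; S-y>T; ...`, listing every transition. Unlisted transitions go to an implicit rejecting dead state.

States S0..S1 record the length of the longest prefix of `bb` that matches the current input suffix. Reaching S2 means `bb` has been seen, and we stay there forever. Accept from S2.
        a   b  
>  S0   S0  S1 
   S1   S0  S2 
 * S2   S2  S2 
(> = start, * = accepting)

start=S0; accept=S2; S0-a>S0; S0-b>S1; S1-a>S0; S1-b>S2; S2-a>S2; S2-b>S2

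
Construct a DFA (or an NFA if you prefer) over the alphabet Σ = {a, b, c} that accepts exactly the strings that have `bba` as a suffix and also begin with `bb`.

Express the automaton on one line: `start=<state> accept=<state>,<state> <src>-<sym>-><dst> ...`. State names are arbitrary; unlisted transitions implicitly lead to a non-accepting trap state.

Handle the two conditions separately and then intersect. The first has 4 states tracking how much of the suffix `bba` has currently been matched; the second has 4 states tracking whether the input so far still matches the prefix `bb`. A product state is a pair (one from each), accepting exactly when both do.
With 10 states:
        a   b   c  
>  q0   q1  q2  q1 
   q1   q1  q3  q1 
   q2   q1  q4  q1 
   q3   q1  q5  q1 
   q4   q6  q4  q7 
   q5   q8  q5  q1 
 * q6   q7  q9  q7 
   q7   q7  q9  q7 
   q8   q1  q3  q1 
   q9   q7  q4  q7 
(> = start, * = accepting)

start=q0 accept=q6 q0-a->q1 q0-b->q2 q0-c->q1 q1-a->q1 q1-b->q3 q1-c->q1 q2-a->q1 q2-b->q4 q2-c->q1 q3-a->q1 q3-b->q5 q3-c->q1 q4-a->q6 q4-b->q4 q4-c->q7 q5-a->q8 q5-b->q5 q5-c->q1 q6-a->q7 q6-b->q9 q6-c->q7 q7-a->q7 q7-b->q9 q7-c->q7 q8-a->q1 q8-b->q3 q8-c->q1 q9-a->q7 q9-b->q4 q9-c->q7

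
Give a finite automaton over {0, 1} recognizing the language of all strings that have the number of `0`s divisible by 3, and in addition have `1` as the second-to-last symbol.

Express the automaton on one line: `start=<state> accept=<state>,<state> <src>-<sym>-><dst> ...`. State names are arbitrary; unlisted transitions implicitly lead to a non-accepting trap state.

Run two small machines in parallel and take their product. The first has 3 states tracking the count of `0`s modulo 3; the second has 7 states tracking the last 2 symbols read. A product state is a pair (one from each), accepting exactly when both do.
          0    1  
>  q0     q1   q2 
   q1     q3   q4 
   q2     q5   q6 
   q3     q7   q8 
   q4     q9  q10 
   q5     q3   q4 
 * q6     q5   q6 
   q7    q11  q12 
   q8    q13  q14 
   q9     q7   q8 
   q10    q9  q10 
   q11    q3   q4 
   q12    q5   q6 
 * q13   q11  q12 
   q14   q13  q14 
(> = start, * = accepting)

start=q0 accept=q6,q13 q0-0->q1 q0-1->q2 q1-0->q3 q1-1->q4 q2-0->q5 q2-1->q6 q3-0->q7 q3-1->q8 q4-0->q9 q4-1->q10 q5-0->q3 q5-1->q4 q6-0->q5 q6-1->q6 q7-0->q11 q7-1->q12 q8-0->q13 q8-1->q14 q9-0->q7 q9-1->q8 q10-0->q9 q10-1->q10 q11-0->q3 q11-1->q4 q12-0->q5 q12-1->q6 q13-0->q11 q13-1->q12 q14-0->q13 q14-1->q14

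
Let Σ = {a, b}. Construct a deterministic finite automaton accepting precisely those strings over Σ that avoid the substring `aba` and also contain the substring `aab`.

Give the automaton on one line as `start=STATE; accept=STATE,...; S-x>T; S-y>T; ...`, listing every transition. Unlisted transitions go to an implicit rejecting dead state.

start=S0; accept=S4,S7,S10; S0-a>S1; S0-b>S0; S1-a>S2; S1-b>S3; S2-a>S2; S2-b>S4; S3-a>S5; S3-b>S0; S4-a>S6; S4-b>S7; S5-a>S8; S5-b>S9; S6-a>S6; S6-b>S6; S7-a>S10; S7-b>S7; S8-a>S8; S8-b>S6; S9-a>S5; S9-b>S9; S10-a>S10; S10-b>S4

Run two small machines in parallel and take their product. One (4 states) tracks partial matches of the forbidden pattern `aba`; the other (4 states) tracks whether and how much of `aab` has been seen. Each combined state is a pair, one component from each; accept when both components accept.
11 states suffice.
          a    b  
>  S0     S1   S0 
   S1     S2   S3 
   S2     S2   S4 
   S3     S5   S0 
 * S4     S6   S7 
   S5     S8   S9 
   S6     S6   S6 
 * S7    S10   S7 
   S8     S8   S6 
   S9     S5   S9 
 * S10   S10   S4 
(> = start, * = accepting)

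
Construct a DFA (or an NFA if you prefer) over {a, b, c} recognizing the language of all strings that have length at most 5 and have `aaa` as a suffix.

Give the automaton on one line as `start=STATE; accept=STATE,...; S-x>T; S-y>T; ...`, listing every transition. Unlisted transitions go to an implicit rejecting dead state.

Handle the two conditions separately and then intersect. The first has 7 states tracking the input length, saturating at 6; the second has 4 states tracking how much of the suffix `aaa` has currently been matched. A product state is a pair (one from each), accepting exactly when both do.
22 states suffice.
          a    b    c  
>  s0     s1   s2   s2 
   s1     s3   s4   s4 
   s2     s5   s4   s4 
   s3     s6   s7   s7 
   s4     s8   s7   s7 
   s5     s9   s7   s7 
 * s6    s10  s11  s11 
   s7    s12  s11  s11 
   s8    s13  s11  s11 
   s9    s10  s11  s11 
 * s10   s14  s15  s15 
   s11   s16  s15  s15 
   s12   s17  s15  s15 
   s13   s14  s15  s15 
 * s14   s18  s19  s19 
   s15   s20  s19  s19 
   s16   s21  s19  s19 
   s17   s18  s19  s19 
   s18   s18  s19  s19 
   s19   s20  s19  s19 
   s20   s21  s19  s19 
   s21   s18  s19  s19 
(> = start, * = accepting)

start=s0; accept=s6,s10,s14; s0-a>s1; s0-b>s2; s0-c>s2; s1-a>s3; s1-b>s4; s1-c>s4; s2-a>s5; s2-b>s4; s2-c>s4; s3-a>s6; s3-b>s7; s3-c>s7; s4-a>s8; s4-b>s7; s4-c>s7; s5-a>s9; s5-b>s7; s5-c>s7; s6-a>s10; s6-b>s11; s6-c>s11; s7-a>s12; s7-b>s11; s7-c>s11; s8-a>s13; s8-b>s11; s8-c>s11; s9-a>s10; s9-b>s11; s9-c>s11; s10-a>s14; s10-b>s15; s10-c>s15; s11-a>s16; s11-b>s15; s11-c>s15; s12-a>s17; s12-b>s15; s12-c>s15; s13-a>s14; s13-b>s15; s13-c>s15; s14-a>s18; s14-b>s19; s14-c>s19; s15-a>s20; s15-b>s19; s15-c>s19; s16-a>s21; s16-b>s19; s16-c>s19; s17-a>s18; s17-b>s19; s17-c>s19; s18-a>s18; s18-b>s19; s18-c>s19; s19-a>s20; s19-b>s19; s19-c>s19; s20-a>s21; s20-b>s19; s20-c>s19; s21-a>s18; s21-b>s19; s21-c>s19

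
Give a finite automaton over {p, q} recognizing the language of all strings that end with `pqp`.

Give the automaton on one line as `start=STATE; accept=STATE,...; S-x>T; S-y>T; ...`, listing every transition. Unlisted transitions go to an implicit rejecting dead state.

Remember how much of `pqp` the current input suffix matches. State s0 means no match yet; s1 means the last symbol is `p`; s2 means the last 2 symbols are `pq`; s3 means the last 3 symbols are `pqp`. Only s3 accepts. On a mismatch, fall back to the longest proper suffix that is still a prefix of `pqp`.
A 4-state machine:
        p   q  
>  s0   s1  s0 
   s1   s1  s2 
   s2   s3  s0 
 * s3   s1  s2 
(> = start, * = accepting)

start=s0; accept=s3; s0-p>s1; s0-q>s0; s1-p>s1; s1-q>s2; s2-p>s3; s2-q>s0; s3-p>s1; s3-q>s2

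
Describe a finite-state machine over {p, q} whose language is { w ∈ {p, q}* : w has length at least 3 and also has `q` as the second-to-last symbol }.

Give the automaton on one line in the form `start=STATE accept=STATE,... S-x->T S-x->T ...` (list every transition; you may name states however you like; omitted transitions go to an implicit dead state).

Run two small machines in parallel and take their product. The first has 5 states tracking the input length, saturating at 4; the second has 7 states tracking the last 2 symbols read. A product state is a pair (one from each), accepting exactly when both do.
A 15-state machine:
          p    q  
>  S0     S1   S2 
   S1     S3   S4 
   S2     S5   S6 
   S3     S7   S8 
   S4     S9  S10 
   S5     S7   S8 
   S6     S9  S10 
   S7    S11  S12 
   S8    S13  S14 
 * S9    S11  S12 
 * S10   S13  S14 
   S11   S11  S12 
   S12   S13  S14 
 * S13   S11  S12 
 * S14   S13  S14 
(> = start, * = accepting)

start=S0 accept=S9,S10,S13,S14 S0-p->S1 S0-q->S2 S1-p->S3 S1-q->S4 S2-p->S5 S2-q->S6 S3-p->S7 S3-q->S8 S4-p->S9 S4-q->S10 S5-p->S7 S5-q->S8 S6-p->S9 S6-q->S10 S7-p->S11 S7-q->S12 S8-p->S13 S8-q->S14 S9-p->S11 S9-q->S12 S10-p->S13 S10-q->S14 S11-p->S11 S11-q->S12 S12-p->S13 S12-q->S14 S13-p->S11 S13-q->S12 S14-p->S13 S14-q->S14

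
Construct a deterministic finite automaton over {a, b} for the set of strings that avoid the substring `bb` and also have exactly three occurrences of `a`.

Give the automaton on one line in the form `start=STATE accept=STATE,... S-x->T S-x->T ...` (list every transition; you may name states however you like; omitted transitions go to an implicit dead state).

Run two small machines in parallel and take their product. One (3 states) tracks partial matches of the forbidden pattern `bb`; the other (5 states) tracks the count of `a`s, saturating at 4. Each combined state is a pair, one component from each; accept when both components accept.
          a    b  
>  s0     s1   s2 
   s1     s3   s4 
   s2     s1   s5 
   s3     s6   s7 
   s4     s3   s8 
   s5     s8   s5 
 * s6     s9  s10 
   s7     s6  s11 
   s8    s11   s8 
   s9     s9  s12 
 * s10    s9  s13 
   s11   s13  s11 
   s12    s9  s14 
   s13   s14  s13 
   s14   s14  s14 
(> = start, * = accepting)

start=s0 accept=s6,s10 s0-a->s1 s0-b->s2 s1-a->s3 s1-b->s4 s2-a->s1 s2-b->s5 s3-a->s6 s3-b->s7 s4-a->s3 s4-b->s8 s5-a->s8 s5-b->s5 s6-a->s9 s6-b->s10 s7-a->s6 s7-b->s11 s8-a->s11 s8-b->s8 s9-a->s9 s9-b->s12 s10-a->s9 s10-b->s13 s11-a->s13 s11-b->s11 s12-a->s9 s12-b->s14 s13-a->s14 s13-b->s13 s14-a->s14 s14-b->s14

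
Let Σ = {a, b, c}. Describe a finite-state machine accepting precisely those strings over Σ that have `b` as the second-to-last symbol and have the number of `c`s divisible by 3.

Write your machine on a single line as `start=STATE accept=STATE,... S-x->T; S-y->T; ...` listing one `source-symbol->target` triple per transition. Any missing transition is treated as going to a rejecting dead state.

start=q0; accept=q3,q4; q0-a->q0; q0-b->q1; q0-c->q2; q1-a->q3; q1-b->q4; q1-c->q2; q2-a->q2; q2-b->q2; q2-c->q5; q3-a->q0; q3-b->q1; q3-c->q2; q4-a->q3; q4-b->q4; q4-c->q2; q5-a->q5; q5-b->q6; q5-c->q0; q6-a->q5; q6-b->q6; q6-c->q3

Build one automaton per condition and run them in lockstep. The first has 13 states tracking the last 2 symbols read; the second has 3 states tracking the count of `c`s modulo 3. A product state is a pair (one from each), accepting exactly when both do. After merging equivalent states the machine shrinks.
A 7-state machine:
        a   b   c  
>  q0   q0  q1  q2 
   q1   q3  q4  q2 
   q2   q2  q2  q5 
 * q3   q0  q1  q2 
 * q4   q3  q4  q2 
   q5   q5  q6  q0 
   q6   q5  q6  q3 
(> = start, * = accepting)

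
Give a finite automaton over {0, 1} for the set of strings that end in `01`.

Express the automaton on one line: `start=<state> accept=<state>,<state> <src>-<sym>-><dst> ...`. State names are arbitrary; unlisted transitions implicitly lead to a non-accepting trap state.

Let each state record the length of the longest suffix of the input read so far that is also a prefix of `01`. q1 means the last symbol is `0`; q2 means the last 2 symbols are `01`. Accept only at q2, where the string currently ends in `01`.
A 3-state machine:
        0   1  
>  q0   q1  q0 
   q1   q1  q2 
 * q2   q1  q0 
(> = start, * = accepting)

start=q0 accept=q2 q0-0->q1 q0-1->q0 q1-0->q1 q1-1->q2 q2-0->q1 q2-1->q0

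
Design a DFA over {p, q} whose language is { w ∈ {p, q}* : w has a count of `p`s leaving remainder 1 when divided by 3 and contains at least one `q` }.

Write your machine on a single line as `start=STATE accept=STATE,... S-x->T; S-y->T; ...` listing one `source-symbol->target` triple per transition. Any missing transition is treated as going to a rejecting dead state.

Handle the two conditions separately and then intersect. One (3 states) tracks the count of `p`s modulo 3; the other (3 states) tracks the count of `q`s, saturating at 2. Each combined state is a pair, one component from each; accept when both components accept. Equivalent product states are then merged.
A 6-state machine:
        p   q  
>  S0   S1  S2 
   S1   S3  S4 
   S2   S4  S2 
   S3   S0  S5 
 * S4   S5  S4 
   S5   S2  S5 
(> = start, * = accepting)

start=S0; accept=S4; S0-p->S1; S0-q->S2; S1-p->S3; S1-q->S4; S2-p->S4; S2-q->S2; S3-p->S0; S3-q->S5; S4-p->S5; S4-q->S4; S5-p->S2; S5-q->S5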